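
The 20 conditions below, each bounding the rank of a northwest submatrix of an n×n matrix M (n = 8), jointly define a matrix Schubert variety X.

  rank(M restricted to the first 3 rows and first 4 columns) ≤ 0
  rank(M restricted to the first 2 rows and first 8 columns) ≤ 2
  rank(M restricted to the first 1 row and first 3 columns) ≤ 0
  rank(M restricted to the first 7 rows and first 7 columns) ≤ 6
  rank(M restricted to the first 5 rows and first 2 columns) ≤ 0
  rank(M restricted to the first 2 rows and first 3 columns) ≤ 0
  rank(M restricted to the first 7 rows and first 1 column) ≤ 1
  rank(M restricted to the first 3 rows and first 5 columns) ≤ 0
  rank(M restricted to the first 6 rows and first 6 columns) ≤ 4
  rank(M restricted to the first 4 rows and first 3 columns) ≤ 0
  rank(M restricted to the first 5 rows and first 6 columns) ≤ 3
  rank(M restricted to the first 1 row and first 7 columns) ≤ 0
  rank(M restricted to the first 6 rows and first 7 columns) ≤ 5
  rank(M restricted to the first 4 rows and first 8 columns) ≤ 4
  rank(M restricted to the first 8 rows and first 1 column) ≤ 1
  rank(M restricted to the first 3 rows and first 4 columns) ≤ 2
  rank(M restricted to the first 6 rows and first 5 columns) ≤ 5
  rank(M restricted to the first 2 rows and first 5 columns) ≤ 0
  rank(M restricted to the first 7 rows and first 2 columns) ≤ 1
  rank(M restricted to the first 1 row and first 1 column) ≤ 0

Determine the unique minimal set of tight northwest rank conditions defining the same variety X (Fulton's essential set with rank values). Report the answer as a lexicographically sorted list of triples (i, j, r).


Propagating the 20 rank bounds to every northwest block:

  R[1]: 0 0 0 0 0 0 0 1
  R[2]: 0 0 0 0 0 1 1 2
  R[3]: 0 0 0 0 0 1 2 3
  R[4]: 0 0 0 1 1 2 3 4
  R[5]: 0 0 1 2 2 3 4 5
  R[6]: 1 1 2 3 3 4 5 6
  R[7]: 1 1 2 3 4 5 6 7
  R[8]: 1 2 3 4 5 6 7 8

the unique w with this rank table is (8, 6, 7, 4, 3, 1, 5, 2).

D(w) has 23 cells with 5 SE-corners; essential set:

[(1, 7, 0), (3, 5, 0), (4, 3, 0), (5, 2, 0), (7, 2, 1)]


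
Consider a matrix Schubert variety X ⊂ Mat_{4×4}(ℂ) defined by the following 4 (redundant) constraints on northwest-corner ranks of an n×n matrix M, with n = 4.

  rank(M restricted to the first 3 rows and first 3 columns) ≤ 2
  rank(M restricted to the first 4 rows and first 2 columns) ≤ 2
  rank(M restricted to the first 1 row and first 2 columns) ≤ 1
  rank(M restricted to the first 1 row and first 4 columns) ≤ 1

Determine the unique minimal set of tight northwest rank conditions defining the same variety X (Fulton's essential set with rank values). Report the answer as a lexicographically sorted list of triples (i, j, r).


The tightest implied rank at each (i,j), from the 4 conditions:

  R[1]: 1 | 1 | 1 | 1
  R[2]: 1 | 2 | 2 | 2
  R[3]: 1 | 2 | 2 | 3
  R[4]: 1 | 2 | 3 | 4

second differences of R give the permutation w = (1, 2, 4, 3).

1 SE-corner of the 1-cell Rothe diagram gives Ess(w):

[(3, 3, 2)]


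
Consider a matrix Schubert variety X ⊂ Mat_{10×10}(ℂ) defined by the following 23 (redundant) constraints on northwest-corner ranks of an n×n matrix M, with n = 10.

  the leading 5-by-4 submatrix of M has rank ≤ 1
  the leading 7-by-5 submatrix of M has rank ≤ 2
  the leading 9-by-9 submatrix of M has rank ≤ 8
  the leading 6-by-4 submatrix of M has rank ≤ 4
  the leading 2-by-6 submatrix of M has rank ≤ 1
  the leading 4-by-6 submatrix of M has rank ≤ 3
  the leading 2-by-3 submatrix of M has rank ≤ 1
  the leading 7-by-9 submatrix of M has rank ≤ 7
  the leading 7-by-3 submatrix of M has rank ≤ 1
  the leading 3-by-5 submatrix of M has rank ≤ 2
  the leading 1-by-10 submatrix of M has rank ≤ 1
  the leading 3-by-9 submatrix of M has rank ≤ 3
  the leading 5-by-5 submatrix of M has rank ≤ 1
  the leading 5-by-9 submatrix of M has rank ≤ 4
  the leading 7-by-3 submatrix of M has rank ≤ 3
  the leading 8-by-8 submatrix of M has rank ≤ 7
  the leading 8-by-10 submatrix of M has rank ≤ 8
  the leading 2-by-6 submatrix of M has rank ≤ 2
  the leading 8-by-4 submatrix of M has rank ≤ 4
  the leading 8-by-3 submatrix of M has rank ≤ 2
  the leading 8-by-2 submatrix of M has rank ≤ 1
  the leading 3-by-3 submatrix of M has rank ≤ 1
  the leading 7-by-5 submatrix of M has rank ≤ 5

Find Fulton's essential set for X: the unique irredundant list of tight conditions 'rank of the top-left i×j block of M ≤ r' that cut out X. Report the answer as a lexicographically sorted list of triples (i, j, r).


Reconstructing r_w from the 23 given conditions:

  i=1: 1 | 1 | 1 | 1 | 1 | 1 | 1 | 1 | 1 | 1
  i=2: 1 | 1 | 1 | 1 | 1 | 1 | 2 | 2 | 2 | 2
  i=3: 1 | 1 | 1 | 1 | 1 | 2 | 3 | 3 | 3 | 3
  i=4: 1 | 1 | 1 | 1 | 1 | 2 | 3 | 4 | 4 | 4
  i=5: 1 | 1 | 1 | 1 | 1 | 2 | 3 | 4 | 4 | 5
  i=6: 1 | 1 | 1 | 2 | 2 | 3 | 4 | 5 | 5 | 6
  i=7: 1 | 1 | 1 | 2 | 2 | 3 | 4 | 5 | 6 | 7
  i=8: 1 | 1 | 2 | 3 | 3 | 4 | 5 | 6 | 7 | 8
  i=9: 1 | 2 | 3 | 4 | 4 | 5 | 6 | 7 | 8 | 9
  i=10: 1 | 2 | 3 | 4 | 5 | 6 | 7 | 8 | 9 | 10

so w = (1, 7, 6, 8, 10, 4, 9, 3, 2, 5).

ℓ(w)=24; the 6 essential cells (i,j,r):

[(2, 6, 1), (5, 5, 1), (5, 9, 4), (7, 3, 1), (7, 5, 2), (8, 2, 1)]


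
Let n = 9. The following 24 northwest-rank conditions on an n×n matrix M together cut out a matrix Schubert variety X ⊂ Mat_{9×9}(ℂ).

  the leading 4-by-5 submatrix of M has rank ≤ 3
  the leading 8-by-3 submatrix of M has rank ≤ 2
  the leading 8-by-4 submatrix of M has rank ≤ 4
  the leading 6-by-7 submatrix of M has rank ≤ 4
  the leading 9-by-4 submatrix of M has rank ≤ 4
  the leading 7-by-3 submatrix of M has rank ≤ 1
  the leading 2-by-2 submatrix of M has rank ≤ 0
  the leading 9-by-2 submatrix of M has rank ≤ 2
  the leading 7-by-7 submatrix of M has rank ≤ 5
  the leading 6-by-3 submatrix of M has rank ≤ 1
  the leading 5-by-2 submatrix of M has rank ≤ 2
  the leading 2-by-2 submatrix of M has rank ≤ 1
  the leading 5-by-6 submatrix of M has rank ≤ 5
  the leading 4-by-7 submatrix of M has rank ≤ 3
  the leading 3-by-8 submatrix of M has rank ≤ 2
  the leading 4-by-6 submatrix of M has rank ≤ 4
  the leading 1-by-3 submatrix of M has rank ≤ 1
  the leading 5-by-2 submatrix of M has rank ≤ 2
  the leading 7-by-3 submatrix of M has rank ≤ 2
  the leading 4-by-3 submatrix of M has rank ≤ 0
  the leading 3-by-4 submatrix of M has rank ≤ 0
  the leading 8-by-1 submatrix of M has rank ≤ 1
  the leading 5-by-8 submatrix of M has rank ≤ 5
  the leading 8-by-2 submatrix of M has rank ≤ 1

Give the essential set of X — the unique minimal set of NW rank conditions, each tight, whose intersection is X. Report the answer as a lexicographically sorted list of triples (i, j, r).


Computing R[i][j] = min implied NW-rank bound (n=9, 24 conditions):

  i=1: 0  0  0  0  1  1  1  1  1
  i=2: 0  0  0  0  1  2  2  2  2
  i=3: 0  0  0  0  1  2  2  2  3
  i=4: 0  0  0  1  2  3  3  3  4
  i=5: 1  1  1  2  3  4  4  4  5
  i=6: 1  1  1  2  3  4  4  5  6
  i=7: 1  1  1  2  3  4  5  6  7
  i=8: 1  1  2  3  4  5  6  7  8
  i=9: 1  2  3  4  5  6  7  8  9

reading off 1-entries of Δ²R: w = (5, 6, 9, 4, 1, 8, 7, 3, 2).

|D(w)|=23, |Ess(w)|=6:

[(3, 4, 0), (3, 8, 2), (4, 3, 0), (6, 7, 4), (7, 3, 1), (8, 2, 1)]


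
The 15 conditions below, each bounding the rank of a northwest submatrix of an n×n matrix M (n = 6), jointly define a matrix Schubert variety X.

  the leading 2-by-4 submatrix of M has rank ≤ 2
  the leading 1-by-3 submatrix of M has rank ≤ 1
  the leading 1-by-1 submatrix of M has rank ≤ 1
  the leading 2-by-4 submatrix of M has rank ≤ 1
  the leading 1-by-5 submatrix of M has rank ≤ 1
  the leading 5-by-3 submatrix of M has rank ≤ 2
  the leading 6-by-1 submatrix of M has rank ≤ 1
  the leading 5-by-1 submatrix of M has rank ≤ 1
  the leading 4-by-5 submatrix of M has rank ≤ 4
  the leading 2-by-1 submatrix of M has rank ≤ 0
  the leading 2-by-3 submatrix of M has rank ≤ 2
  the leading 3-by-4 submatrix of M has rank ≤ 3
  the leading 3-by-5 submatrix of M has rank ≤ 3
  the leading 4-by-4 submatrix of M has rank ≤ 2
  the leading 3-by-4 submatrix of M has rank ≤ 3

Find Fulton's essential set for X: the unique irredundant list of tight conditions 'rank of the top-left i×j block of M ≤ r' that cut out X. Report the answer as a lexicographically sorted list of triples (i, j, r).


Propagating the 15 rank bounds to every northwest block:

  row 1: 0 1 1 1 1 1
  row 2: 0 1 1 1 2 2
  row 3: 1 2 2 2 3 3
  row 4: 1 2 2 2 3 4
  row 5: 1 2 2 3 4 5
  row 6: 1 2 3 4 5 6

the unique w with this rank table is (2, 5, 1, 6, 4, 3).

Fulton essential set (4 of the 7 Rothe cells):

[(2, 1, 0), (2, 4, 1), (4, 4, 2), (5, 3, 2)]


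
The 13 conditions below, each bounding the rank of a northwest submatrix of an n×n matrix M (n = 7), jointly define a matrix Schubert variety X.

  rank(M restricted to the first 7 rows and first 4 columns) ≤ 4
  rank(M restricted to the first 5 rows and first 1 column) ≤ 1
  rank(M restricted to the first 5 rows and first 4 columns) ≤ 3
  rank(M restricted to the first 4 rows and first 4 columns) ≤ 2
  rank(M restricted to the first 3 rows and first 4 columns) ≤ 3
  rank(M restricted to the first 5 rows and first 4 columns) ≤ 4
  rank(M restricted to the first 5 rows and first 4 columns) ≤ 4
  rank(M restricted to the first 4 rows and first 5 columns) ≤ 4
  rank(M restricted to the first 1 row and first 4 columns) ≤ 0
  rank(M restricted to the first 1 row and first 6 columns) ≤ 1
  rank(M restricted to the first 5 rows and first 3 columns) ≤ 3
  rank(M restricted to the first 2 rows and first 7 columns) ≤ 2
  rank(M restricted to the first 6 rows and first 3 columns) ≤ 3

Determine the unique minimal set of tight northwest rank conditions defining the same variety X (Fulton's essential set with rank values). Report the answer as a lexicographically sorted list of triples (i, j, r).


The tightest implied rank at each (i,j), from the 13 conditions:

  R[1]: 0  0  0  0  1  1  1
  R[2]: 1  1  1  1  2  2  2
  R[3]: 1  2  2  2  3  3  3
  R[4]: 1  2  2  2  3  4  4
  R[5]: 1  2  3  3  4  5  5
  R[6]: 1  2  3  4  5  6  6
  R[7]: 1  2  3  4  5  6  7

giving w = (5, 1, 2, 6, 3, 4, 7) via Δ²R.

|D(w)|=6, |Ess(w)|=2:

[(1, 4, 0), (4, 4, 2)]


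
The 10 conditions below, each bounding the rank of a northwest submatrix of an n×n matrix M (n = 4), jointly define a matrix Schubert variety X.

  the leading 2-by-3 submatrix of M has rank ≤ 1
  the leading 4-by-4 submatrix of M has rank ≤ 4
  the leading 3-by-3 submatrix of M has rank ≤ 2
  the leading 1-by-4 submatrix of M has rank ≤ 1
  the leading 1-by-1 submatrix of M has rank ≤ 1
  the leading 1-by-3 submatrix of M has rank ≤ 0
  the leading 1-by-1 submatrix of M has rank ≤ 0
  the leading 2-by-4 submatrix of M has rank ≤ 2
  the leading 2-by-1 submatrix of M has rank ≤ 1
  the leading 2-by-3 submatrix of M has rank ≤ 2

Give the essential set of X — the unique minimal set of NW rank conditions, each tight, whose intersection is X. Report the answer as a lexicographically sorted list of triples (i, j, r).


Computing R[i][j] = min implied NW-rank bound (n=4, 10 conditions):

  0 | 0 | 0 | 1
  1 | 1 | 1 | 2
  1 | 2 | 2 | 3
  1 | 2 | 3 | 4

giving w = (4, 1, 2, 3) via Δ²R.

Fulton essential set (1 of the 3 Rothe cells):

[(1, 3, 0)]


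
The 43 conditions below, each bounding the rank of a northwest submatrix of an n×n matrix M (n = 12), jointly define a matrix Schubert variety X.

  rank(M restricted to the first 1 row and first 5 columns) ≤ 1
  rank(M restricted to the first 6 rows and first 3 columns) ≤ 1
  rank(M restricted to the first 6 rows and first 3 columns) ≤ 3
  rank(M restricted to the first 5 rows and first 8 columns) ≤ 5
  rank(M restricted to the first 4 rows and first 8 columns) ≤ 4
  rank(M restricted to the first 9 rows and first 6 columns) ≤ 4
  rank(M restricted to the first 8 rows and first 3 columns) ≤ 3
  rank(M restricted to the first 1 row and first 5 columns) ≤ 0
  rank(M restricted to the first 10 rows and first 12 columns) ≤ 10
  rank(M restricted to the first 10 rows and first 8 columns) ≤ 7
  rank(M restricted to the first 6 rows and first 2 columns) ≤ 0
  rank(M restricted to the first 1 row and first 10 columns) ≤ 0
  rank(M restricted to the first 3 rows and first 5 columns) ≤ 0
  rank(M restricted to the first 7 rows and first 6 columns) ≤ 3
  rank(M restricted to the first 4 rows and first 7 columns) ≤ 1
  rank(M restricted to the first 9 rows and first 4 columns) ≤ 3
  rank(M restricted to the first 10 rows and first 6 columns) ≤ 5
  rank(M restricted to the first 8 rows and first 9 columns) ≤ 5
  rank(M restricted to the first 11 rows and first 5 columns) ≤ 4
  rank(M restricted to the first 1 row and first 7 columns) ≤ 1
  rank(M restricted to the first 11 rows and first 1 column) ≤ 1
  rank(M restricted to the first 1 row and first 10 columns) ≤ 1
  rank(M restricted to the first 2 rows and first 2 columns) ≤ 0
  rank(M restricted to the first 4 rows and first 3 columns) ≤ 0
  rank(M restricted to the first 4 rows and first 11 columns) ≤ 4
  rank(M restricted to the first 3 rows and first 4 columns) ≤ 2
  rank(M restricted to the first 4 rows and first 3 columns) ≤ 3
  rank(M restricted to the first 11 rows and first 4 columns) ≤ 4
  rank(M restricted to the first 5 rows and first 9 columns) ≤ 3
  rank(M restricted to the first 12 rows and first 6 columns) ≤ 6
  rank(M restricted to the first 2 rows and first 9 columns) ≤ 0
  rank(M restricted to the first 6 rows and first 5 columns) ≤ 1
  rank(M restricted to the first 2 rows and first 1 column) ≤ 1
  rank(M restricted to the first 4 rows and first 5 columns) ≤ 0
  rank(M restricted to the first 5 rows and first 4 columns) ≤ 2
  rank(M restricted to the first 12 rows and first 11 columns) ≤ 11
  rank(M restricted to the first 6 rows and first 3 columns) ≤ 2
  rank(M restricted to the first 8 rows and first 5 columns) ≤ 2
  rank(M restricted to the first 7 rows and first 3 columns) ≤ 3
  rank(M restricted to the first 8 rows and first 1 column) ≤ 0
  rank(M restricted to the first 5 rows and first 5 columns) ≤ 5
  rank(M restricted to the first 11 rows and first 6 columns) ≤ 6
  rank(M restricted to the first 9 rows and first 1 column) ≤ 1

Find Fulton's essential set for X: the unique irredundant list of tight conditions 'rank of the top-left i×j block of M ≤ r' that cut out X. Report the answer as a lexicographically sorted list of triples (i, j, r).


Propagating the 43 rank bounds to every northwest block:

  0, 0, 0, 0, 0, 0, 0, 0, 0, 0, 1, 1
  0, 0, 0, 0, 0, 0, 0, 0, 0, 1, 2, 2
  0, 0, 0, 0, 0, 1, 1, 1, 1, 2, 3, 3
  0, 0, 0, 0, 0, 1, 1, 2, 2, 3, 4, 4
  0, 0, 1, 1, 1, 2, 2, 3, 3, 4, 5, 5
  0, 0, 1, 1, 1, 2, 3, 4, 4, 5, 6, 6
  0, 1, 2, 2, 2, 3, 4, 5, 5, 6, 7, 7
  0, 1, 2, 2, 2, 3, 4, 5, 5, 6, 7, 8
  1, 2, 3, 3, 3, 4, 5, 6, 6, 7, 8, 9
  1, 2, 3, 4, 4, 5, 6, 7, 7, 8, 9, 10
  1, 2, 3, 4, 4, 5, 6, 7, 8, 9, 10, 11
  1, 2, 3, 4, 5, 6, 7, 8, 9, 10, 11, 12

giving w = (11, 10, 6, 8, 3, 7, 2, 12, 1, 4, 9, 5) via Δ²R.

Rothe diagram D(w) (42 cells), 10 SE-corners (essential conditions):

[(1, 10, 0), (2, 9, 0), (4, 5, 0), (4, 7, 1), (6, 2, 0), (6, 5, 1), (8, 1, 0), (8, 5, 2), (8, 9, 5), (11, 5, 4)]


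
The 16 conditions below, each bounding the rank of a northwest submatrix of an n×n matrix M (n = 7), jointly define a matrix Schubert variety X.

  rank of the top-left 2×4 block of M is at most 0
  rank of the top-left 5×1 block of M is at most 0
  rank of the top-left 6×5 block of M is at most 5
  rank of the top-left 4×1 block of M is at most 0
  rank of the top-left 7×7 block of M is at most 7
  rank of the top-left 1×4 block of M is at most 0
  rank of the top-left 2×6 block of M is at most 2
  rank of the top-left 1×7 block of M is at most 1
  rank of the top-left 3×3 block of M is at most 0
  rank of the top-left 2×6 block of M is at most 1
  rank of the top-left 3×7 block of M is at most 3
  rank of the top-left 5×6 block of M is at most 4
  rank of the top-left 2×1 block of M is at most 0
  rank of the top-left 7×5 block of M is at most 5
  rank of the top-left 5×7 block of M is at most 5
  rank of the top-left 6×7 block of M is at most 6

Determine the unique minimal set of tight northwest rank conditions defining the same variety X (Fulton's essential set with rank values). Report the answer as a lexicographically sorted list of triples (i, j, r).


Rank table r_w(7×7) implied by the 16 constraints:

  row 1: 0 | 0 | 0 | 0 | 1 | 1 | 1
  row 2: 0 | 0 | 0 | 0 | 1 | 1 | 2
  row 3: 0 | 0 | 0 | 1 | 2 | 2 | 3
  row 4: 0 | 1 | 1 | 2 | 3 | 3 | 4
  row 5: 0 | 1 | 2 | 3 | 4 | 4 | 5
  row 6: 1 | 2 | 3 | 4 | 5 | 5 | 6
  row 7: 1 | 2 | 3 | 4 | 5 | 6 | 7

so w = (5, 7, 4, 2, 3, 1, 6).

Fulton essential set (4 of the 14 Rothe cells):

[(2, 4, 0), (2, 6, 1), (3, 3, 0), (5, 1, 0)]


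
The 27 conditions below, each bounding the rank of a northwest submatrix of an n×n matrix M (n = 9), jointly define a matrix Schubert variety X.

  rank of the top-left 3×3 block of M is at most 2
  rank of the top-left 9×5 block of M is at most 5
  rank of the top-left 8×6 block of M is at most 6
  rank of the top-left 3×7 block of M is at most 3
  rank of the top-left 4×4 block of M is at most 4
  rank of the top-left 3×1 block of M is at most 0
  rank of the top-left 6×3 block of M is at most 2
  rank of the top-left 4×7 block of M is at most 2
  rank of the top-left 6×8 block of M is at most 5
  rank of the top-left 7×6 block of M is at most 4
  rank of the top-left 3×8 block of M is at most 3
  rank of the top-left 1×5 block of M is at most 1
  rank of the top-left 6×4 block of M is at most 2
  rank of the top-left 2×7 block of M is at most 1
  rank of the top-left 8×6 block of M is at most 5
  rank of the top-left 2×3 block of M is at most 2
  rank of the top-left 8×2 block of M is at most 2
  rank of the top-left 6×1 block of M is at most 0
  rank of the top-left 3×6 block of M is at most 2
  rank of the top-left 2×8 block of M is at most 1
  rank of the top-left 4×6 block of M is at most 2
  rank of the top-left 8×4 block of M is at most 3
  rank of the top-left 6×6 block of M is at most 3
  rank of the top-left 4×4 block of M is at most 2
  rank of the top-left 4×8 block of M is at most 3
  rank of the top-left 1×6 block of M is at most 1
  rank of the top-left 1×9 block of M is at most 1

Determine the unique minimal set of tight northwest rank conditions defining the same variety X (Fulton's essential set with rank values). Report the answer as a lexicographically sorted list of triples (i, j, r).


Reconstructing r_w from the 27 given conditions:

  0, 1, 1, 1, 1, 1, 1, 1, 1
  0, 1, 1, 1, 1, 1, 1, 1, 2
  0, 1, 2, 2, 2, 2, 2, 2, 3
  0, 1, 2, 2, 2, 2, 2, 3, 4
  0, 1, 2, 2, 3, 3, 3, 4, 5
  0, 1, 2, 2, 3, 3, 4, 5, 6
  1, 2, 3, 3, 4, 4, 5, 6, 7
  1, 2, 3, 3, 4, 5, 6, 7, 8
  1, 2, 3, 4, 5, 6, 7, 8, 9

the unique w with this rank table is (2, 9, 3, 8, 5, 7, 1, 6, 4).

Fulton essential set (6 of the 20 Rothe cells):

[(2, 8, 1), (4, 7, 2), (6, 1, 0), (6, 4, 2), (6, 6, 3), (8, 4, 3)]


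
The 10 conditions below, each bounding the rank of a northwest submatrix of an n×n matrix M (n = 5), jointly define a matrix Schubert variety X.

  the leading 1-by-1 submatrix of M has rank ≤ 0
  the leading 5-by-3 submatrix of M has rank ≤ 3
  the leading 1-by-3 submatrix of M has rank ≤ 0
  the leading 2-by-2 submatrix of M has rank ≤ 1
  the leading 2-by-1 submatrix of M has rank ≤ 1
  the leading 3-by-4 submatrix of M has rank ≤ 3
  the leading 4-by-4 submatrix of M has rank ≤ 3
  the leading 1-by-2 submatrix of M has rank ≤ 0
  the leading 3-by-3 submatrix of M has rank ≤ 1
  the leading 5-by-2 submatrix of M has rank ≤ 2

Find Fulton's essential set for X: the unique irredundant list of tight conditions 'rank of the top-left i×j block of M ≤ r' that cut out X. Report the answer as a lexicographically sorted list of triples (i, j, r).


Rank table r_w(5×5) implied by the 10 constraints:

  i=1: 0 | 0 | 0 | 1 | 1
  i=2: 1 | 1 | 1 | 2 | 2
  i=3: 1 | 1 | 1 | 2 | 3
  i=4: 1 | 2 | 2 | 3 | 4
  i=5: 1 | 2 | 3 | 4 | 5

reading off 1-entries of Δ²R: w = (4, 1, 5, 2, 3).

|D(w)|=5, |Ess(w)|=2:

[(1, 3, 0), (3, 3, 1)]


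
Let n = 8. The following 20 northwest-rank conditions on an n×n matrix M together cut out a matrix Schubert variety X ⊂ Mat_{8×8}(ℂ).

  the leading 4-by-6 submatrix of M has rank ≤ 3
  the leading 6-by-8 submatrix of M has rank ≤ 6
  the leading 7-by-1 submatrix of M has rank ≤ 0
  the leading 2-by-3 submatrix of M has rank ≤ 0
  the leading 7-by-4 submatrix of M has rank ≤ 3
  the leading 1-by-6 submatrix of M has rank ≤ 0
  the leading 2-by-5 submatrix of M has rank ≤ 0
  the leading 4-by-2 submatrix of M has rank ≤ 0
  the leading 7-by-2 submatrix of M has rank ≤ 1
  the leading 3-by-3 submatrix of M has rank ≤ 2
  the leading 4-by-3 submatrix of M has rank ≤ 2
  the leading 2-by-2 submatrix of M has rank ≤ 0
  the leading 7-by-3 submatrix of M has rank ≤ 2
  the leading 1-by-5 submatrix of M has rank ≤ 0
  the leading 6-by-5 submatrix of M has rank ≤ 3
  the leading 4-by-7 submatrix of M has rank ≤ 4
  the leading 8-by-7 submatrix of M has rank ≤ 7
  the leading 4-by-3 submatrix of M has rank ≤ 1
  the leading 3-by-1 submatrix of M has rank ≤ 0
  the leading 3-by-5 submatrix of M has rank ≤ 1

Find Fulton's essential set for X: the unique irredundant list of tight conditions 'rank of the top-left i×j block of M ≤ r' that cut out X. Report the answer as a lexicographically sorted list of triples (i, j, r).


Propagating the 20 rank bounds to every northwest block:

  i=1: 0  0  0  0  0  0  1  1
  i=2: 0  0  0  0  0  1  2  2
  i=3: 0  0  1  1  1  2  3  3
  i=4: 0  0  1  2  2  3  4  4
  i=5: 0  1  2  3  3  4  5  5
  i=6: 0  1  2  3  3  4  5  6
  i=7: 0  1  2  3  4  5  6  7
  i=8: 1  2  3  4  5  6  7  8

reading off 1-entries of Δ²R: w = (7, 6, 3, 4, 2, 8, 5, 1).

5 SE-corners of the 19-cell Rothe diagram give Ess(w):

[(1, 6, 0), (2, 5, 0), (4, 2, 0), (6, 5, 3), (7, 1, 0)]


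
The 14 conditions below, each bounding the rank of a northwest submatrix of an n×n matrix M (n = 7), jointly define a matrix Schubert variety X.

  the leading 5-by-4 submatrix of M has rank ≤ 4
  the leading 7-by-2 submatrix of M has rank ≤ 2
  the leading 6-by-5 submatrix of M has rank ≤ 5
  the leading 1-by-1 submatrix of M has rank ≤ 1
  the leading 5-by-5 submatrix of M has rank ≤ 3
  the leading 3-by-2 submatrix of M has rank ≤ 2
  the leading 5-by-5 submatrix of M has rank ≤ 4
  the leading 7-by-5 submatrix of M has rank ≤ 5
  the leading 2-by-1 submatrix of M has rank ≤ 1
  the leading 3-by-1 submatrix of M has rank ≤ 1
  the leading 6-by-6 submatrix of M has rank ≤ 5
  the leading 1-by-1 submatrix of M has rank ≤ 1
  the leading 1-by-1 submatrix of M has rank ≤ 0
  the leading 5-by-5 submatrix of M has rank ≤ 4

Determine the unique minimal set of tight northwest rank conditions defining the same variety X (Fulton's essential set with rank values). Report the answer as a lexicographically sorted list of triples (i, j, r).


The tightest implied rank at each (i,j), from the 14 conditions:

  i=1: 0 1 1 1 1 1 1
  i=2: 1 2 2 2 2 2 2
  i=3: 1 2 3 3 3 3 3
  i=4: 1 2 3 3 3 4 4
  i=5: 1 2 3 3 3 4 5
  i=6: 1 2 3 4 4 5 6
  i=7: 1 2 3 4 5 6 7

so w = (2, 1, 3, 6, 7, 4, 5).

Fulton essential set (2 of the 5 Rothe cells):

[(1, 1, 0), (5, 5, 3)]


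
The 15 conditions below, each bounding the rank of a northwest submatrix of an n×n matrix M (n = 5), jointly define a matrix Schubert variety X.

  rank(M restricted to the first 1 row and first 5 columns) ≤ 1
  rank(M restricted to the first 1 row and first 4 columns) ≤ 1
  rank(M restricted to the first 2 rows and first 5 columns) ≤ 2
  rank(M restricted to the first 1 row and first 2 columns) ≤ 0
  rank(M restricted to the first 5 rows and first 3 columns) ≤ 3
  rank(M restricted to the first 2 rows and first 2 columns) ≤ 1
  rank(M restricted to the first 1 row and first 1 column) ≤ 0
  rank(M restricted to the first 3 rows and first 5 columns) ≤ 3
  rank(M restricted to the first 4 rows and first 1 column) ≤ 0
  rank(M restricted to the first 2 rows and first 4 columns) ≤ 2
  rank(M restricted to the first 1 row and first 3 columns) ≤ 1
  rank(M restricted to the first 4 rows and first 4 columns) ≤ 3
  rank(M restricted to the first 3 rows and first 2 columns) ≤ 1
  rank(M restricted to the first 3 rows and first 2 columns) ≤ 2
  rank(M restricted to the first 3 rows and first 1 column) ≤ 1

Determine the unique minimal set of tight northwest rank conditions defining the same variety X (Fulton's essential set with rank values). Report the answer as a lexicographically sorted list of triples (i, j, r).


Rank table r_w(5×5) implied by the 15 constraints:

  R[1]: 0, 0, 1, 1, 1
  R[2]: 0, 1, 2, 2, 2
  R[3]: 0, 1, 2, 3, 3
  R[4]: 0, 1, 2, 3, 4
  R[5]: 1, 2, 3, 4, 5

second differences of R give the permutation w = (3, 2, 4, 5, 1).

Fulton essential set (2 of the 5 Rothe cells):

[(1, 2, 0), (4, 1, 0)]


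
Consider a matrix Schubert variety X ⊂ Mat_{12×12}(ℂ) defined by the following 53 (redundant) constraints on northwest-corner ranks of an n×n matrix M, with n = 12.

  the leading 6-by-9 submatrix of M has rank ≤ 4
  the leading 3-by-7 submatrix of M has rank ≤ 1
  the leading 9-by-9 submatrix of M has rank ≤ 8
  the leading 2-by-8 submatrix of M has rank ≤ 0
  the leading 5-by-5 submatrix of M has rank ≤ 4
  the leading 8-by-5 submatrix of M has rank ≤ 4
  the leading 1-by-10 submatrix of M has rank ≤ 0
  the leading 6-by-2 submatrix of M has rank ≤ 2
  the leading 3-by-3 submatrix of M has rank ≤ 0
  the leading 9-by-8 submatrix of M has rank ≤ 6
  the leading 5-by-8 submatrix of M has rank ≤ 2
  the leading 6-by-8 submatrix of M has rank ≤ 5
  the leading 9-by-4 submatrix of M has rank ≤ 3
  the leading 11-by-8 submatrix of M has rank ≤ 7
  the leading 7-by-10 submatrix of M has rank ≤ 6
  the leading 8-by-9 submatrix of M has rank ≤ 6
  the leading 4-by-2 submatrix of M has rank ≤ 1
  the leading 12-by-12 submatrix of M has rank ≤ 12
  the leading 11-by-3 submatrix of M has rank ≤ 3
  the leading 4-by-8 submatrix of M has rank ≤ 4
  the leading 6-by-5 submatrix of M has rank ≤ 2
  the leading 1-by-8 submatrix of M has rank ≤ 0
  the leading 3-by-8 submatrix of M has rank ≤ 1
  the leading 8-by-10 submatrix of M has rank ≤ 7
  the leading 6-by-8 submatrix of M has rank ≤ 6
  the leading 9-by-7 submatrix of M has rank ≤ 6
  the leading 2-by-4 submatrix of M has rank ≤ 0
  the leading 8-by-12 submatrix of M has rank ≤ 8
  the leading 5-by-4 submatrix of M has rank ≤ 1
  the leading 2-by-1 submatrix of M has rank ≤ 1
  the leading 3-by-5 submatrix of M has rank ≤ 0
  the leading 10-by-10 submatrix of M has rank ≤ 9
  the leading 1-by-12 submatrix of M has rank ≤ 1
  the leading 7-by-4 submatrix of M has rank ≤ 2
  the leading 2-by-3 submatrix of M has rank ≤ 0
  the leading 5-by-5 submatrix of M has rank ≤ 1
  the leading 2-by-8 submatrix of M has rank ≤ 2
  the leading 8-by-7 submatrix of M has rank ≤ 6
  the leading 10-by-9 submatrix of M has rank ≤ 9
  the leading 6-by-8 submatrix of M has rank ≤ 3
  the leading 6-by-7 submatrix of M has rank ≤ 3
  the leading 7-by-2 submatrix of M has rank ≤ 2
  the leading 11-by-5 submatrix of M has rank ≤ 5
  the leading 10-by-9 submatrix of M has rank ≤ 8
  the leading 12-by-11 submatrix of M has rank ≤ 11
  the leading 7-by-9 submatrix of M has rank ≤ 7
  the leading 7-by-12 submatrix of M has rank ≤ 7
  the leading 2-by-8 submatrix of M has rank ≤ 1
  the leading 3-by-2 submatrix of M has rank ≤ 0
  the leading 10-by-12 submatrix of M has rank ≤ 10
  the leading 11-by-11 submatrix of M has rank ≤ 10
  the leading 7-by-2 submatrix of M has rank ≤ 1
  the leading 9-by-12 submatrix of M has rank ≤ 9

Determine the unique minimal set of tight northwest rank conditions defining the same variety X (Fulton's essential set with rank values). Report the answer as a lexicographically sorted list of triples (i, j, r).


Propagating the 53 rank bounds to every northwest block:

  0 | 0 | 0 | 0 | 0 | 0 | 0 | 0 | 0 | 0 | 1 | 1
  0 | 0 | 0 | 0 | 0 | 0 | 0 | 0 | 1 | 1 | 2 | 2
  0 | 0 | 0 | 0 | 0 | 1 | 1 | 1 | 2 | 2 | 3 | 3
  1 | 1 | 1 | 1 | 1 | 2 | 2 | 2 | 3 | 3 | 4 | 4
  1 | 1 | 1 | 1 | 1 | 2 | 2 | 2 | 3 | 4 | 5 | 5
  1 | 1 | 2 | 2 | 2 | 3 | 3 | 3 | 4 | 5 | 6 | 6
  1 | 1 | 2 | 2 | 3 | 4 | 4 | 4 | 5 | 6 | 7 | 7
  1 | 2 | 3 | 3 | 4 | 5 | 5 | 5 | 6 | 7 | 8 | 8
  1 | 2 | 3 | 3 | 4 | 5 | 6 | 6 | 7 | 8 | 9 | 9
  1 | 2 | 3 | 4 | 5 | 6 | 7 | 7 | 8 | 9 | 10 | 10
  1 | 2 | 3 | 4 | 5 | 6 | 7 | 7 | 8 | 9 | 10 | 11
  1 | 2 | 3 | 4 | 5 | 6 | 7 | 8 | 9 | 10 | 11 | 12

giving w = (11, 9, 6, 1, 10, 3, 5, 2, 7, 4, 12, 8) via Δ²R.

ℓ(w)=34; the 9 essential cells (i,j,r):

[(1, 10, 0), (2, 8, 0), (3, 5, 0), (5, 5, 1), (5, 8, 2), (7, 2, 1), (7, 4, 2), (9, 4, 3), (11, 8, 7)]


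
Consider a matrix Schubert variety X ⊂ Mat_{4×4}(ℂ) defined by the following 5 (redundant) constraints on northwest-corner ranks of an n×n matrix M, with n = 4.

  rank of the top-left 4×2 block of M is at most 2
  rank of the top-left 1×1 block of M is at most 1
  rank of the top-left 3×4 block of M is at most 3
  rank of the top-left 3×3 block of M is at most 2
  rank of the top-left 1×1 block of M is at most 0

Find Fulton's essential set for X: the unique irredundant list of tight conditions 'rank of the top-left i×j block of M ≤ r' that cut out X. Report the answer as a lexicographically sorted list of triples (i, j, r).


Rank table r_w(4×4) implied by the 5 constraints:

  0, 1, 1, 1
  1, 2, 2, 2
  1, 2, 2, 3
  1, 2, 3, 4

so w = (2, 1, 4, 3).

Rothe diagram D(w) (2 cells), 2 SE-corners (essential conditions):

[(1, 1, 0), (3, 3, 2)]


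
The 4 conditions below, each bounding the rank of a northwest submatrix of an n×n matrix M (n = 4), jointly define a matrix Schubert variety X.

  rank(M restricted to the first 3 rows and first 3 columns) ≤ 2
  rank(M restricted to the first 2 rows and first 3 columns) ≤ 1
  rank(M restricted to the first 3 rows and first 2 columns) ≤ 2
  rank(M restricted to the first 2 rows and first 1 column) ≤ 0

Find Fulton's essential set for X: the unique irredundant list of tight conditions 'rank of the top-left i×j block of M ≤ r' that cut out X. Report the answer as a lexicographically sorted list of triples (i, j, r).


The tightest implied rank at each (i,j), from the 4 conditions:

  row 1: 0, 1, 1, 1
  row 2: 0, 1, 1, 2
  row 3: 1, 2, 2, 3
  row 4: 1, 2, 3, 4

hence w(1..4) = (2, 4, 1, 3).

Rothe diagram D(w) (3 cells), 2 SE-corners (essential conditions):

[(2, 1, 0), (2, 3, 1)]


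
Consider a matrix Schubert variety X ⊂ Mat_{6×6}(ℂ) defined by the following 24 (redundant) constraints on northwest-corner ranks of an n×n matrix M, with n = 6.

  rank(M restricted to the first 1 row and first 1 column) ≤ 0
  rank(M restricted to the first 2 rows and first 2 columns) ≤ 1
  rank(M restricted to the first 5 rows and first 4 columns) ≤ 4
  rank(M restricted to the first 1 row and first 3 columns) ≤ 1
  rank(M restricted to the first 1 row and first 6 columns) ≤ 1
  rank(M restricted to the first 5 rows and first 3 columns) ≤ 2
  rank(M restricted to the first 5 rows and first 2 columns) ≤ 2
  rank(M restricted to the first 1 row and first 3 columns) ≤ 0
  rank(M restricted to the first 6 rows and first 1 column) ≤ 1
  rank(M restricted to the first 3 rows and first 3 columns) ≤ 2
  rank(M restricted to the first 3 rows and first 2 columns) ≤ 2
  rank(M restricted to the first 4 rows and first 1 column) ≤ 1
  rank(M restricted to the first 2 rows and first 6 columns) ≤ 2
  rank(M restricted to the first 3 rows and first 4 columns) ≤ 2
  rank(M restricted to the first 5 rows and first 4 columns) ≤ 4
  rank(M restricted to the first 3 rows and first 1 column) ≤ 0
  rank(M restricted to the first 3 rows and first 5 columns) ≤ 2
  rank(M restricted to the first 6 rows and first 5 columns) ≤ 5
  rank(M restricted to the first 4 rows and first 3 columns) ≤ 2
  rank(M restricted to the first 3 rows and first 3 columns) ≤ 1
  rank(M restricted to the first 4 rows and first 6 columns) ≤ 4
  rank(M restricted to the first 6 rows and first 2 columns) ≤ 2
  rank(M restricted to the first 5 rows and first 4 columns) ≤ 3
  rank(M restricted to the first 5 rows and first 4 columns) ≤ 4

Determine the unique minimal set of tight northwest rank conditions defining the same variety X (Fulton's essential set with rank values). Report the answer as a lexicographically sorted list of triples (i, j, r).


Propagating the 24 rank bounds to every northwest block:

  row 1: 0 | 0 | 0 | 1 | 1 | 1
  row 2: 0 | 1 | 1 | 2 | 2 | 2
  row 3: 0 | 1 | 1 | 2 | 2 | 3
  row 4: 1 | 2 | 2 | 3 | 3 | 4
  row 5: 1 | 2 | 2 | 3 | 4 | 5
  row 6: 1 | 2 | 3 | 4 | 5 | 6

giving w = (4, 2, 6, 1, 5, 3) via Δ²R.

Fulton essential set (5 of the 8 Rothe cells):

[(1, 3, 0), (3, 1, 0), (3, 3, 1), (3, 5, 2), (5, 3, 2)]


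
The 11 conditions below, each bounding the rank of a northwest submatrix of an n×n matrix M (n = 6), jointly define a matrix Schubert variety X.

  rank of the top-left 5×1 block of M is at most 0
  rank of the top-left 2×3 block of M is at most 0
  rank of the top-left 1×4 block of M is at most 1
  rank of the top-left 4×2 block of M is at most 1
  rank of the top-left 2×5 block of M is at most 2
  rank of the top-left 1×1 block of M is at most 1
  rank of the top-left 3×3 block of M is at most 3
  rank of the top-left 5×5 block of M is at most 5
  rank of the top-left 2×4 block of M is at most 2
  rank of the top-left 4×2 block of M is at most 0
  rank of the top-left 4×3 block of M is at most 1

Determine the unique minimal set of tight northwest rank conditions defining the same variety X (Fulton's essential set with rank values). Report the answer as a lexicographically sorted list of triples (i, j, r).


Computing R[i][j] = min implied NW-rank bound (n=6, 11 conditions):

  i=1: 0 0 0 1 1 1
  i=2: 0 0 0 1 2 2
  i=3: 0 0 1 2 3 3
  i=4: 0 0 1 2 3 4
  i=5: 0 1 2 3 4 5
  i=6: 1 2 3 4 5 6

the unique w with this rank table is (4, 5, 3, 6, 2, 1).

ℓ(w)=11; the 3 essential cells (i,j,r):

[(2, 3, 0), (4, 2, 0), (5, 1, 0)]


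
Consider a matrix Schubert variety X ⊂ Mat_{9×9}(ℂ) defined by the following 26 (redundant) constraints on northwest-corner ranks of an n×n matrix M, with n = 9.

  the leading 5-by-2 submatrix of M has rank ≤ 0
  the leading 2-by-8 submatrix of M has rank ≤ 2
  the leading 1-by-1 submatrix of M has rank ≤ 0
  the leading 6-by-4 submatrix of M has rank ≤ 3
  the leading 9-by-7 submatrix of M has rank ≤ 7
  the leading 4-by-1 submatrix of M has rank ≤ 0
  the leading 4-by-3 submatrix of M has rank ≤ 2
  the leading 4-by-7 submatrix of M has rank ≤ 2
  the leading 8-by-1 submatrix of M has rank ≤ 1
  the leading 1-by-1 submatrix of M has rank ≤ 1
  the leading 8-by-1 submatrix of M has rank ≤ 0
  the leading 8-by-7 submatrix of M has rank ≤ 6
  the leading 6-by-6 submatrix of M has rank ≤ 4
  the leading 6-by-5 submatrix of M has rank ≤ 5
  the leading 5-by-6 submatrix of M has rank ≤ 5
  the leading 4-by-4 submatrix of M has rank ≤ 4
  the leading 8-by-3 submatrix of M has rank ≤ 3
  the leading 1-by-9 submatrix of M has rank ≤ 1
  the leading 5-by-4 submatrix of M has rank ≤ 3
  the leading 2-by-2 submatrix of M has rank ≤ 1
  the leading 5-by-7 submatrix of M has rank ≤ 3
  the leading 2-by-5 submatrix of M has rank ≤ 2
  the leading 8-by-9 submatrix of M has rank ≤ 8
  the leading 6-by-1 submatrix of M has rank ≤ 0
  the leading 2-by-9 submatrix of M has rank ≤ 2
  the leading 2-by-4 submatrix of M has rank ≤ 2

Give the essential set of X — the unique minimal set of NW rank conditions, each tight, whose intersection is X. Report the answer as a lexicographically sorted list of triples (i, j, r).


Reconstructing r_w from the 26 given conditions:

  i=1: 0 | 0 | 1 | 1 | 1 | 1 | 1 | 1 | 1
  i=2: 0 | 0 | 1 | 2 | 2 | 2 | 2 | 2 | 2
  i=3: 0 | 0 | 1 | 2 | 2 | 2 | 2 | 3 | 3
  i=4: 0 | 0 | 1 | 2 | 2 | 2 | 2 | 3 | 4
  i=5: 0 | 0 | 1 | 2 | 3 | 3 | 3 | 4 | 5
  i=6: 0 | 1 | 2 | 3 | 4 | 4 | 4 | 5 | 6
  i=7: 0 | 1 | 2 | 3 | 4 | 5 | 5 | 6 | 7
  i=8: 0 | 1 | 2 | 3 | 4 | 5 | 6 | 7 | 8
  i=9: 1 | 2 | 3 | 4 | 5 | 6 | 7 | 8 | 9

reading off 1-entries of Δ²R: w = (3, 4, 8, 9, 5, 2, 6, 7, 1).

|D(w)|=19, |Ess(w)|=3:

[(4, 7, 2), (5, 2, 0), (8, 1, 0)]


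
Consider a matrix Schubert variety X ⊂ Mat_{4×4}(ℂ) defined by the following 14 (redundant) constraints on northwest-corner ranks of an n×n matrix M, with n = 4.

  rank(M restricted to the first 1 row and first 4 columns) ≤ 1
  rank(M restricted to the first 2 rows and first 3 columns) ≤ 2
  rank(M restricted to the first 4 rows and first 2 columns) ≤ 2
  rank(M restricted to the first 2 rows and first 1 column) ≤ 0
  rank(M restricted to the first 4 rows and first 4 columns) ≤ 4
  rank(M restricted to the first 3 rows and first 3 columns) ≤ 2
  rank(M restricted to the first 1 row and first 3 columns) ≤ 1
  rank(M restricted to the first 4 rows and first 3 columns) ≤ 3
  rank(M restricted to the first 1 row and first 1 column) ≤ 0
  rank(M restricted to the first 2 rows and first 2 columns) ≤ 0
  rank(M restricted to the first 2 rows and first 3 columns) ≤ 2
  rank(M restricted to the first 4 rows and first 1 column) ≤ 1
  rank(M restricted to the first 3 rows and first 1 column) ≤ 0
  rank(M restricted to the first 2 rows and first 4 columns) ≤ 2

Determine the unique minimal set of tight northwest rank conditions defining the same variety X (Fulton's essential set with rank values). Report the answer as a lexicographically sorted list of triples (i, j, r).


The tightest implied rank at each (i,j), from the 14 conditions:

  R[1]: 0, 0, 1, 1
  R[2]: 0, 0, 1, 2
  R[3]: 0, 1, 2, 3
  R[4]: 1, 2, 3, 4

second differences of R give the permutation w = (3, 4, 2, 1).

D(w) has 5 cells with 2 SE-corners; essential set:

[(2, 2, 0), (3, 1, 0)]


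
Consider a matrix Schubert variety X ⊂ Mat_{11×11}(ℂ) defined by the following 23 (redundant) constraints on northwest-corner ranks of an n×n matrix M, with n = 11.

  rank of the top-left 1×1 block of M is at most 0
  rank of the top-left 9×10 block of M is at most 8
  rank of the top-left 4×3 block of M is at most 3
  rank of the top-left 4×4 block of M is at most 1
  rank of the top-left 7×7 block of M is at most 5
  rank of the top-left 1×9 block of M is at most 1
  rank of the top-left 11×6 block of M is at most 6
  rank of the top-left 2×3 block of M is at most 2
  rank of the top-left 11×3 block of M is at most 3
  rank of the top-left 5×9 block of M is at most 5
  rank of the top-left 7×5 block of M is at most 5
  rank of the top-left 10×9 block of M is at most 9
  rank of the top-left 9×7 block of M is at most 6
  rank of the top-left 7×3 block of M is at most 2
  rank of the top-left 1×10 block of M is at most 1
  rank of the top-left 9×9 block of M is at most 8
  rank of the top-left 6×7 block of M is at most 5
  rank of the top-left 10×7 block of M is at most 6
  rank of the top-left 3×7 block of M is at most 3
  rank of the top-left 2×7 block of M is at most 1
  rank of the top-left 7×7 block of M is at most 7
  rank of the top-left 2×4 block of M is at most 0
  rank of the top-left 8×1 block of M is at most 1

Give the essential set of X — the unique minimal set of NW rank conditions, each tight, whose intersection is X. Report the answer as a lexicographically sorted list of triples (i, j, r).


Reconstructing r_w from the 23 given conditions:

  0 | 0 | 0 | 0 | 1 | 1 | 1 | 1 | 1 | 1 | 1
  0 | 0 | 0 | 0 | 1 | 1 | 1 | 2 | 2 | 2 | 2
  1 | 1 | 1 | 1 | 2 | 2 | 2 | 3 | 3 | 3 | 3
  1 | 1 | 1 | 1 | 2 | 3 | 3 | 4 | 4 | 4 | 4
  1 | 2 | 2 | 2 | 3 | 4 | 4 | 5 | 5 | 5 | 5
  1 | 2 | 2 | 3 | 4 | 5 | 5 | 6 | 6 | 6 | 6
  1 | 2 | 2 | 3 | 4 | 5 | 5 | 6 | 7 | 7 | 7
  1 | 2 | 3 | 4 | 5 | 6 | 6 | 7 | 8 | 8 | 8
  1 | 2 | 3 | 4 | 5 | 6 | 6 | 7 | 8 | 8 | 9
  1 | 2 | 3 | 4 | 5 | 6 | 6 | 7 | 8 | 9 | 10
  1 | 2 | 3 | 4 | 5 | 6 | 7 | 8 | 9 | 10 | 11

so w = (5, 8, 1, 6, 2, 4, 9, 3, 11, 10, 7).

7 SE-corners of the 19-cell Rothe diagram give Ess(w):

[(2, 4, 0), (2, 7, 1), (4, 4, 1), (7, 3, 2), (7, 7, 5), (9, 10, 8), (10, 7, 6)]
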